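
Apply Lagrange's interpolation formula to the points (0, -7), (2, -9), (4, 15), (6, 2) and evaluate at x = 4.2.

Lagrange interpolation formula:
P(x) = Σ yᵢ × Lᵢ(x)
where Lᵢ(x) = Π_{j≠i} (x - xⱼ)/(xᵢ - xⱼ)

L_0(4.2) = (4.2 - 2)/(0 - 2) × (4.2 - 4)/(0 - 4) × (4.2 - 6)/(0 - 6) = 0.016500
L_1(4.2) = (4.2 - 0)/(2 - 0) × (4.2 - 4)/(2 - 4) × (4.2 - 6)/(2 - 6) = -0.094500
L_2(4.2) = (4.2 - 0)/(4 - 0) × (4.2 - 2)/(4 - 2) × (4.2 - 6)/(4 - 6) = 1.039500
L_3(4.2) = (4.2 - 0)/(6 - 0) × (4.2 - 2)/(6 - 2) × (4.2 - 4)/(6 - 4) = 0.038500

P(4.2) = (-7)×L_0(4.2) + (-9)×L_1(4.2) + 15×L_2(4.2) + 2×L_3(4.2)
P(4.2) = 16.404500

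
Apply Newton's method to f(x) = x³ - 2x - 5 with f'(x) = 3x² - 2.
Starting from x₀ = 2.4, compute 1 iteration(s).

f(x) = x³ - 2x - 5
f'(x) = 3x² - 2
x₀ = 2.4

Newton-Raphson formula: x_{n+1} = x_n - f(x_n)/f'(x_n)

Iteration 1:
  f(2.400000) = 4.024000
  f'(2.400000) = 15.280000
  x_1 = 2.400000 - 4.024000/15.280000 = 2.136649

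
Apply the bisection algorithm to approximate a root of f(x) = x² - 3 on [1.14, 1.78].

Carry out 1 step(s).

f(x) = x² - 3
Initial interval: [1.14, 1.78]

Iteration 1:
  c_1 = (1.140000 + 1.780000)/2 = 1.460000
  f(c_1) = f(1.460000) = -0.868400
  f(a) × f(c) ≥ 0, new interval: [1.460000, 1.780000]

After 1 iteration(s), the approximation is c_1 = 1.460000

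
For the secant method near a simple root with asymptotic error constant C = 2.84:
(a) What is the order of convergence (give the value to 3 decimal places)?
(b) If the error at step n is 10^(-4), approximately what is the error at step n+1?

(a) Secant method has superlinear convergence with order φ = (1+√5)/2 ≈ 1.618.
    This means |e_{n+1}| ≈ C|e_n|^1.618.

(b) With |e_n| = 10^(-4) and C = 2.84:
    |e_{n+1}| ≈ 2.84 × (10^(-4))^1.618 = 2.84 × 10^(-6.47)

(a) ≈ 1.618 (golden ratio); (b) |e_{n+1}| ≈ 9.576e-07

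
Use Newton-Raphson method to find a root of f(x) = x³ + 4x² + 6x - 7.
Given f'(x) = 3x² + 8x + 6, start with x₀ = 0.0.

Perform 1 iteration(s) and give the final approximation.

f(x) = x³ + 4x² + 6x - 7
f'(x) = 3x² + 8x + 6
x₀ = 0.0

Newton-Raphson formula: x_{n+1} = x_n - f(x_n)/f'(x_n)

Iteration 1:
  f(0.000000) = -7.000000
  f'(0.000000) = 6.000000
  x_1 = 0.000000 - (-7.000000)/6.000000 = 1.166667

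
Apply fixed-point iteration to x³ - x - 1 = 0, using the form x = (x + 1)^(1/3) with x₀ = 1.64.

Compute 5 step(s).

Equation: x³ - x - 1 = 0
Fixed-point form: x = (x + 1)^(1/3)
x₀ = 1.64

x_1 = g(1.640000) = 1.382085
x_2 = g(1.382085) = 1.335526
x_3 = g(1.335526) = 1.326768
x_4 = g(1.326768) = 1.325107
x_5 = g(1.325107) = 1.324792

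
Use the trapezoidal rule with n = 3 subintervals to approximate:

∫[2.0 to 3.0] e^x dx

f(x) = e^x
a = 2.0, b = 3.0, n = 3
h = (b - a)/n = 0.333333

Trapezoidal rule: (h/2)[f(x₀) + 2f(x₁) + 2f(x₂) + ... + f(xₙ)]

x_0 = 2.0000, f(x_0) = 7.389056, coefficient = 1
x_1 = 2.3333, f(x_1) = 10.312259, coefficient = 2
x_2 = 2.6667, f(x_2) = 14.391916, coefficient = 2
x_3 = 3.0000, f(x_3) = 20.085537, coefficient = 1

I ≈ (0.333333/2) × 76.882942 = 12.813824
Exact value: 12.696481
Error: 0.117343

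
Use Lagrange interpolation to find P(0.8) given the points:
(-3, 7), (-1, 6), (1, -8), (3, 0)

Lagrange interpolation formula:
P(x) = Σ yᵢ × Lᵢ(x)
where Lᵢ(x) = Π_{j≠i} (x - xⱼ)/(xᵢ - xⱼ)

L_0(0.8) = (0.8 - (-1))/(-3 - (-1)) × (0.8 - 1)/(-3 - 1) × (0.8 - 3)/(-3 - 3) = -0.016500
L_1(0.8) = (0.8 - (-3))/(-1 - (-3)) × (0.8 - 1)/(-1 - 1) × (0.8 - 3)/(-1 - 3) = 0.104500
L_2(0.8) = (0.8 - (-3))/(1 - (-3)) × (0.8 - (-1))/(1 - (-1)) × (0.8 - 3)/(1 - 3) = 0.940500
L_3(0.8) = (0.8 - (-3))/(3 - (-3)) × (0.8 - (-1))/(3 - (-1)) × (0.8 - 1)/(3 - 1) = -0.028500

P(0.8) = 7×L_0(0.8) + 6×L_1(0.8) + (-8)×L_2(0.8) + 0×L_3(0.8)
P(0.8) = -7.012500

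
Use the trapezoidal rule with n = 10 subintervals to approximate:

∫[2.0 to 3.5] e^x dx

f(x) = e^x
a = 2.0, b = 3.5, n = 10
h = (b - a)/n = 0.150000

Trapezoidal rule: (h/2)[f(x₀) + 2f(x₁) + 2f(x₂) + ... + f(xₙ)]

x_0 = 2.0000, f(x_0) = 7.389056, coefficient = 1
x_1 = 2.1500, f(x_1) = 8.584858, coefficient = 2
x_2 = 2.3000, f(x_2) = 9.974182, coefficient = 2
x_3 = 2.4500, f(x_3) = 11.588347, coefficient = 2
x_4 = 2.6000, f(x_4) = 13.463738, coefficient = 2
x_5 = 2.7500, f(x_5) = 15.642632, coefficient = 2
x_6 = 2.9000, f(x_6) = 18.174145, coefficient = 2
x_7 = 3.0500, f(x_7) = 21.115344, coefficient = 2
x_8 = 3.2000, f(x_8) = 24.532530, coefficient = 2
x_9 = 3.3500, f(x_9) = 28.502734, coefficient = 2
x_10 = 3.5000, f(x_10) = 33.115452, coefficient = 1

I ≈ (0.150000/2) × 343.661530 = 25.774615
Exact value: 25.726396
Error: 0.048219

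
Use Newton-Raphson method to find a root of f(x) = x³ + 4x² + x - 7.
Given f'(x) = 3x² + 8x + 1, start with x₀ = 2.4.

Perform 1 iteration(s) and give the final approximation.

f(x) = x³ + 4x² + x - 7
f'(x) = 3x² + 8x + 1
x₀ = 2.4

Newton-Raphson formula: x_{n+1} = x_n - f(x_n)/f'(x_n)

Iteration 1:
  f(2.400000) = 32.264000
  f'(2.400000) = 37.480000
  x_1 = 2.400000 - 32.264000/37.480000 = 1.539168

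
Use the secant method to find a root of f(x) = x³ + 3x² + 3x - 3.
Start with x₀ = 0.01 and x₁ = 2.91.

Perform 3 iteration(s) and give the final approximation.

f(x) = x³ + 3x² + 3x - 3
x₀ = 0.01, x₁ = 2.91

Secant formula: x_{n+1} = x_n - f(x_n)(x_n - x_{n-1})/(f(x_n) - f(x_{n-1}))

Iteration 1:
  f(0.010000) = -2.969699
  f(2.910000) = 55.776471
  x_2 = 2.910000 - 55.776471×(2.910000 - 0.010000)/(55.776471 - (-2.969699))
       = 0.156599
Iteration 2:
  f(2.910000) = 55.776471
  f(0.156599) = -2.452793
  x_3 = 0.156599 - (-2.452793)×(0.156599 - 2.910000)/(-2.452793 - 55.776471)
       = 0.272581
Iteration 3:
  f(0.156599) = -2.452793
  f(0.272581) = -1.939105
  x_4 = 0.272581 - (-1.939105)×(0.272581 - 0.156599)/(-1.939105 - (-2.452793))
       = 0.710396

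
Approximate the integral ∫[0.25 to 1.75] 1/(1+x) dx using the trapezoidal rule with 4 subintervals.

f(x) = 1/(1+x)
a = 0.25, b = 1.75, n = 4
h = (b - a)/n = 0.375000

Trapezoidal rule: (h/2)[f(x₀) + 2f(x₁) + 2f(x₂) + ... + f(xₙ)]

x_0 = 0.2500, f(x_0) = 0.800000, coefficient = 1
x_1 = 0.6250, f(x_1) = 0.615385, coefficient = 2
x_2 = 1.0000, f(x_2) = 0.500000, coefficient = 2
x_3 = 1.3750, f(x_3) = 0.421053, coefficient = 2
x_4 = 1.7500, f(x_4) = 0.363636, coefficient = 1

I ≈ (0.375000/2) × 4.236511 = 0.794346
Exact value: 0.788457
Error: 0.005888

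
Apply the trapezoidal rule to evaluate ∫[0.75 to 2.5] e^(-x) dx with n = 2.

f(x) = e^(-x)
a = 0.75, b = 2.5, n = 2
h = (b - a)/n = 0.875000

Trapezoidal rule: (h/2)[f(x₀) + 2f(x₁) + 2f(x₂) + ... + f(xₙ)]

x_0 = 0.7500, f(x_0) = 0.472367, coefficient = 1
x_1 = 1.6250, f(x_1) = 0.196912, coefficient = 2
x_2 = 2.5000, f(x_2) = 0.082085, coefficient = 1

I ≈ (0.875000/2) × 0.948275 = 0.414870
Exact value: 0.390282
Error: 0.024589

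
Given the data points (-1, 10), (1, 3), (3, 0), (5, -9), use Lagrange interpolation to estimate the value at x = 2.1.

Lagrange interpolation formula:
P(x) = Σ yᵢ × Lᵢ(x)
where Lᵢ(x) = Π_{j≠i} (x - xⱼ)/(xᵢ - xⱼ)

L_0(2.1) = (2.1 - 1)/(-1 - 1) × (2.1 - 3)/(-1 - 3) × (2.1 - 5)/(-1 - 5) = -0.059812
L_1(2.1) = (2.1 - (-1))/(1 - (-1)) × (2.1 - 3)/(1 - 3) × (2.1 - 5)/(1 - 5) = 0.505687
L_2(2.1) = (2.1 - (-1))/(3 - (-1)) × (2.1 - 1)/(3 - 1) × (2.1 - 5)/(3 - 5) = 0.618063
L_3(2.1) = (2.1 - (-1))/(5 - (-1)) × (2.1 - 1)/(5 - 1) × (2.1 - 3)/(5 - 3) = -0.063938

P(2.1) = 10×L_0(2.1) + 3×L_1(2.1) + 0×L_2(2.1) + (-9)×L_3(2.1)
P(2.1) = 1.494375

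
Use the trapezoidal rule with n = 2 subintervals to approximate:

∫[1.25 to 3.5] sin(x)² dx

f(x) = sin(x)²
a = 1.25, b = 3.5, n = 2
h = (b - a)/n = 1.125000

Trapezoidal rule: (h/2)[f(x₀) + 2f(x₁) + 2f(x₂) + ... + f(xₙ)]

x_0 = 1.2500, f(x_0) = 0.900572, coefficient = 1
x_1 = 2.3750, f(x_1) = 0.481199, coefficient = 2
x_2 = 3.5000, f(x_2) = 0.123049, coefficient = 1

I ≈ (1.125000/2) × 1.986019 = 1.117135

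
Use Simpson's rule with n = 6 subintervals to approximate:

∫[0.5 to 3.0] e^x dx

f(x) = e^x
a = 0.5, b = 3.0, n = 6
h = (b - a)/n = 0.416667

Simpson's rule: (h/3)[f(x₀) + 4f(x₁) + 2f(x₂) + ... + f(xₙ)]

x_0 = 0.5000, f(x_0) = 1.648721, coefficient = 1
x_1 = 0.9167, f(x_1) = 2.500940, coefficient = 4
x_2 = 1.3333, f(x_2) = 3.793668, coefficient = 2
x_3 = 1.7500, f(x_3) = 5.754603, coefficient = 4
x_4 = 2.1667, f(x_4) = 8.729138, coefficient = 2
x_5 = 2.5833, f(x_5) = 13.241202, coefficient = 4
x_6 = 3.0000, f(x_6) = 20.085537, coefficient = 1

I ≈ (0.416667/3) × 132.766850 = 18.439840
Exact value: 18.436816
Error: 0.003025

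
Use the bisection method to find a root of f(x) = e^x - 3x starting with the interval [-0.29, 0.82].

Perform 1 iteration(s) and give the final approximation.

f(x) = e^x - 3x
Initial interval: [-0.29, 0.82]

Iteration 1:
  c_1 = (-0.290000 + 0.820000)/2 = 0.265000
  f(c_1) = f(0.265000) = 0.508431
  f(a) × f(c) ≥ 0, new interval: [0.265000, 0.820000]

After 1 iteration(s), the approximation is c_1 = 0.265000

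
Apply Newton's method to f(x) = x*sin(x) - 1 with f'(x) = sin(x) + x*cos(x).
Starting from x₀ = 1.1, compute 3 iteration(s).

f(x) = x*sin(x) - 1
f'(x) = sin(x) + x*cos(x)
x₀ = 1.1

Newton-Raphson formula: x_{n+1} = x_n - f(x_n)/f'(x_n)

Iteration 1:
  f(1.100000) = -0.019672
  f'(1.100000) = 1.390163
  x_1 = 1.100000 - (-0.019672)/1.390163 = 1.114151
Iteration 2:
  f(1.114151) = -0.000009
  f'(1.114151) = 1.388810
  x_2 = 1.114151 - (-0.000009)/1.388810 = 1.114157
Iteration 3:
  f(1.114157) = 0.000000
  f'(1.114157) = 1.388809
  x_3 = 1.114157 - 0.000000/1.388809 = 1.114157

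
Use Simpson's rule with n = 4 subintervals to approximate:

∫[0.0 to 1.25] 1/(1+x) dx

f(x) = 1/(1+x)
a = 0.0, b = 1.25, n = 4
h = (b - a)/n = 0.312500

Simpson's rule: (h/3)[f(x₀) + 4f(x₁) + 2f(x₂) + ... + f(xₙ)]

x_0 = 0.0000, f(x_0) = 1.000000, coefficient = 1
x_1 = 0.3125, f(x_1) = 0.761905, coefficient = 4
x_2 = 0.6250, f(x_2) = 0.615385, coefficient = 2
x_3 = 0.9375, f(x_3) = 0.516129, coefficient = 4
x_4 = 1.2500, f(x_4) = 0.444444, coefficient = 1

I ≈ (0.312500/3) × 7.787349 = 0.811182
Exact value: 0.810930
Error: 0.000252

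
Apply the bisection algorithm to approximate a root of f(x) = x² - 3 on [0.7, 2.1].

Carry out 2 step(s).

f(x) = x² - 3
Initial interval: [0.7, 2.1]

Iteration 1:
  c_1 = (0.700000 + 2.100000)/2 = 1.400000
  f(c_1) = f(1.400000) = -1.040000
  f(a) × f(c) ≥ 0, new interval: [1.400000, 2.100000]
Iteration 2:
  c_2 = (1.400000 + 2.100000)/2 = 1.750000
  f(c_2) = f(1.750000) = 0.062500
  f(a) × f(c) < 0, new interval: [1.400000, 1.750000]

After 2 iteration(s), the approximation is c_2 = 1.750000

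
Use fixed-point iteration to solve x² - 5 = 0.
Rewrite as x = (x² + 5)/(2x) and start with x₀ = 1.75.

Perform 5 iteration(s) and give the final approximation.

Equation: x² - 5 = 0
Fixed-point form: x = (x² + 5)/(2x)
x₀ = 1.75

x_1 = g(1.750000) = 2.303571
x_2 = g(2.303571) = 2.237057
x_3 = g(2.237057) = 2.236068
x_4 = g(2.236068) = 2.236068
x_5 = g(2.236068) = 2.236068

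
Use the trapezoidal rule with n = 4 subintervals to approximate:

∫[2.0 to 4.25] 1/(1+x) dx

f(x) = 1/(1+x)
a = 2.0, b = 4.25, n = 4
h = (b - a)/n = 0.562500

Trapezoidal rule: (h/2)[f(x₀) + 2f(x₁) + 2f(x₂) + ... + f(xₙ)]

x_0 = 2.0000, f(x_0) = 0.333333, coefficient = 1
x_1 = 2.5625, f(x_1) = 0.280702, coefficient = 2
x_2 = 3.1250, f(x_2) = 0.242424, coefficient = 2
x_3 = 3.6875, f(x_3) = 0.213333, coefficient = 2
x_4 = 4.2500, f(x_4) = 0.190476, coefficient = 1

I ≈ (0.562500/2) × 1.996728 = 0.561580
Exact value: 0.559616
Error: 0.001964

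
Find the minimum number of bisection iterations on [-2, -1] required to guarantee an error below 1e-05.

We need (b-a)/2^n ≤ 1e-05
(-1 - (-2))/2^n ≤ 1e-05
1/2^n ≤ 1e-05
2^n ≥ 100000
n ≥ log₂(100000) = 16.61
n ≥ 17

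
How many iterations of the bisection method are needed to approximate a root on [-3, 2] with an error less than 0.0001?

We need (b-a)/2^n ≤ 0.0001
(2 - (-3))/2^n ≤ 0.0001
5/2^n ≤ 0.0001
2^n ≥ 50000
n ≥ log₂(50000) = 15.61
n ≥ 16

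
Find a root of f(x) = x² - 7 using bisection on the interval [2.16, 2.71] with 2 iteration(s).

f(x) = x² - 7
Initial interval: [2.16, 2.71]

Iteration 1:
  c_1 = (2.160000 + 2.710000)/2 = 2.435000
  f(c_1) = f(2.435000) = -1.070775
  f(a) × f(c) ≥ 0, new interval: [2.435000, 2.710000]
Iteration 2:
  c_2 = (2.435000 + 2.710000)/2 = 2.572500
  f(c_2) = f(2.572500) = -0.382244
  f(a) × f(c) ≥ 0, new interval: [2.572500, 2.710000]

After 2 iteration(s), the approximation is c_2 = 2.572500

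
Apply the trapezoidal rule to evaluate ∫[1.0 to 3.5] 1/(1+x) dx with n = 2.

f(x) = 1/(1+x)
a = 1.0, b = 3.5, n = 2
h = (b - a)/n = 1.250000

Trapezoidal rule: (h/2)[f(x₀) + 2f(x₁) + 2f(x₂) + ... + f(xₙ)]

x_0 = 1.0000, f(x_0) = 0.500000, coefficient = 1
x_1 = 2.2500, f(x_1) = 0.307692, coefficient = 2
x_2 = 3.5000, f(x_2) = 0.222222, coefficient = 1

I ≈ (1.250000/2) × 1.337607 = 0.836004
Exact value: 0.810930
Error: 0.025074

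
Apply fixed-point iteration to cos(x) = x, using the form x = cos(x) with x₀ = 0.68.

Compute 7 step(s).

Equation: cos(x) = x
Fixed-point form: x = cos(x)
x₀ = 0.68

x_1 = g(0.680000) = 0.777573
x_2 = g(0.777573) = 0.712618
x_3 = g(0.712618) = 0.756652
x_4 = g(0.756652) = 0.727138
x_5 = g(0.727138) = 0.747080
x_6 = g(0.747080) = 0.733676
x_7 = g(0.733676) = 0.742718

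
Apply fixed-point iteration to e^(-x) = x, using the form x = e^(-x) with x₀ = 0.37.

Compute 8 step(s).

Equation: e^(-x) = x
Fixed-point form: x = e^(-x)
x₀ = 0.37

x_1 = g(0.370000) = 0.690734
x_2 = g(0.690734) = 0.501208
x_3 = g(0.501208) = 0.605798
x_4 = g(0.605798) = 0.545639
x_5 = g(0.545639) = 0.579472
x_6 = g(0.579472) = 0.560194
x_7 = g(0.560194) = 0.571098
x_8 = g(0.571098) = 0.564905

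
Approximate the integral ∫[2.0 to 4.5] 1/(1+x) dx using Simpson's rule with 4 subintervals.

f(x) = 1/(1+x)
a = 2.0, b = 4.5, n = 4
h = (b - a)/n = 0.625000

Simpson's rule: (h/3)[f(x₀) + 4f(x₁) + 2f(x₂) + ... + f(xₙ)]

x_0 = 2.0000, f(x_0) = 0.333333, coefficient = 1
x_1 = 2.6250, f(x_1) = 0.275862, coefficient = 4
x_2 = 3.2500, f(x_2) = 0.235294, coefficient = 2
x_3 = 3.8750, f(x_3) = 0.205128, coefficient = 4
x_4 = 4.5000, f(x_4) = 0.181818, coefficient = 1

I ≈ (0.625000/3) × 2.909701 = 0.606188
Exact value: 0.606136
Error: 0.000052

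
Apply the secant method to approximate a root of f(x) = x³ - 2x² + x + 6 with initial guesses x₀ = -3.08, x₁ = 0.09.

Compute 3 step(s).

f(x) = x³ - 2x² + x + 6
x₀ = -3.08, x₁ = 0.09

Secant formula: x_{n+1} = x_n - f(x_n)(x_n - x_{n-1})/(f(x_n) - f(x_{n-1}))

Iteration 1:
  f(-3.080000) = -45.270912
  f(0.090000) = 6.074529
  x_2 = 0.090000 - 6.074529×(0.090000 - (-3.080000))/(6.074529 - (-45.270912))
       = -0.285033
Iteration 2:
  f(0.090000) = 6.074529
  f(-0.285033) = 5.529321
  x_3 = -0.285033 - 5.529321×(-0.285033 - 0.090000)/(5.529321 - 6.074529)
       = -4.088501
Iteration 3:
  f(-0.285033) = 5.529321
  f(-4.088501) = -99.862917
  x_4 = -4.088501 - (-99.862917)×(-4.088501 - (-0.285033))/(-99.862917 - 5.529321)
       = -0.484579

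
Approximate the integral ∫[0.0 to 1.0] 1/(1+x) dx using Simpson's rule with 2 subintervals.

f(x) = 1/(1+x)
a = 0.0, b = 1.0, n = 2
h = (b - a)/n = 0.500000

Simpson's rule: (h/3)[f(x₀) + 4f(x₁) + 2f(x₂) + ... + f(xₙ)]

x_0 = 0.0000, f(x_0) = 1.000000, coefficient = 1
x_1 = 0.5000, f(x_1) = 0.666667, coefficient = 4
x_2 = 1.0000, f(x_2) = 0.500000, coefficient = 1

I ≈ (0.500000/3) × 4.166667 = 0.694444
Exact value: 0.693147
Error: 0.001297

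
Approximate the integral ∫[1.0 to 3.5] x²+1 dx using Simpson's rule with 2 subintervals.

f(x) = x²+1
a = 1.0, b = 3.5, n = 2
h = (b - a)/n = 1.250000

Simpson's rule: (h/3)[f(x₀) + 4f(x₁) + 2f(x₂) + ... + f(xₙ)]

x_0 = 1.0000, f(x_0) = 2.000000, coefficient = 1
x_1 = 2.2500, f(x_1) = 6.062500, coefficient = 4
x_2 = 3.5000, f(x_2) = 13.250000, coefficient = 1

I ≈ (1.250000/3) × 39.500000 = 16.458333
Exact value: 16.458333
Error: 0.000000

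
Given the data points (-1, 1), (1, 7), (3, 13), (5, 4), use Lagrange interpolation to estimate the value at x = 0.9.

Lagrange interpolation formula:
P(x) = Σ yᵢ × Lᵢ(x)
where Lᵢ(x) = Π_{j≠i} (x - xⱼ)/(xᵢ - xⱼ)

L_0(0.9) = (0.9 - 1)/(-1 - 1) × (0.9 - 3)/(-1 - 3) × (0.9 - 5)/(-1 - 5) = 0.017937
L_1(0.9) = (0.9 - (-1))/(1 - (-1)) × (0.9 - 3)/(1 - 3) × (0.9 - 5)/(1 - 5) = 1.022437
L_2(0.9) = (0.9 - (-1))/(3 - (-1)) × (0.9 - 1)/(3 - 1) × (0.9 - 5)/(3 - 5) = -0.048687
L_3(0.9) = (0.9 - (-1))/(5 - (-1)) × (0.9 - 1)/(5 - 1) × (0.9 - 3)/(5 - 3) = 0.008312

P(0.9) = 1×L_0(0.9) + 7×L_1(0.9) + 13×L_2(0.9) + 4×L_3(0.9)
P(0.9) = 6.575312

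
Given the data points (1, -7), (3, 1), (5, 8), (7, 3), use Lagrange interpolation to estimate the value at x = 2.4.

Lagrange interpolation formula:
P(x) = Σ yᵢ × Lᵢ(x)
where Lᵢ(x) = Π_{j≠i} (x - xⱼ)/(xᵢ - xⱼ)

L_0(2.4) = (2.4 - 3)/(1 - 3) × (2.4 - 5)/(1 - 5) × (2.4 - 7)/(1 - 7) = 0.149500
L_1(2.4) = (2.4 - 1)/(3 - 1) × (2.4 - 5)/(3 - 5) × (2.4 - 7)/(3 - 7) = 1.046500
L_2(2.4) = (2.4 - 1)/(5 - 1) × (2.4 - 3)/(5 - 3) × (2.4 - 7)/(5 - 7) = -0.241500
L_3(2.4) = (2.4 - 1)/(7 - 1) × (2.4 - 3)/(7 - 3) × (2.4 - 5)/(7 - 5) = 0.045500

P(2.4) = (-7)×L_0(2.4) + 1×L_1(2.4) + 8×L_2(2.4) + 3×L_3(2.4)
P(2.4) = -1.795500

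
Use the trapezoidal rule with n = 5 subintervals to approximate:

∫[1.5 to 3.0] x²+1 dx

f(x) = x²+1
a = 1.5, b = 3.0, n = 5
h = (b - a)/n = 0.300000

Trapezoidal rule: (h/2)[f(x₀) + 2f(x₁) + 2f(x₂) + ... + f(xₙ)]

x_0 = 1.5000, f(x_0) = 3.250000, coefficient = 1
x_1 = 1.8000, f(x_1) = 4.240000, coefficient = 2
x_2 = 2.1000, f(x_2) = 5.410000, coefficient = 2
x_3 = 2.4000, f(x_3) = 6.760000, coefficient = 2
x_4 = 2.7000, f(x_4) = 8.290000, coefficient = 2
x_5 = 3.0000, f(x_5) = 10.000000, coefficient = 1

I ≈ (0.300000/2) × 62.650000 = 9.397500
Exact value: 9.375000
Error: 0.022500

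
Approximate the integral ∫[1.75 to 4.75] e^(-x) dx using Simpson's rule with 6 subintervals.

f(x) = e^(-x)
a = 1.75, b = 4.75, n = 6
h = (b - a)/n = 0.500000

Simpson's rule: (h/3)[f(x₀) + 4f(x₁) + 2f(x₂) + ... + f(xₙ)]

x_0 = 1.7500, f(x_0) = 0.173774, coefficient = 1
x_1 = 2.2500, f(x_1) = 0.105399, coefficient = 4
x_2 = 2.7500, f(x_2) = 0.063928, coefficient = 2
x_3 = 3.2500, f(x_3) = 0.038774, coefficient = 4
x_4 = 3.7500, f(x_4) = 0.023518, coefficient = 2
x_5 = 4.2500, f(x_5) = 0.014264, coefficient = 4
x_6 = 4.7500, f(x_6) = 0.008652, coefficient = 1

I ≈ (0.500000/3) × 0.991068 = 0.165178
Exact value: 0.165122
Error: 0.000056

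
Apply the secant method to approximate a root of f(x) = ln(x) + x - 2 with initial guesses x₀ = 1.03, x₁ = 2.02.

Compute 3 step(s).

f(x) = ln(x) + x - 2
x₀ = 1.03, x₁ = 2.02

Secant formula: x_{n+1} = x_n - f(x_n)(x_n - x_{n-1})/(f(x_n) - f(x_{n-1}))

Iteration 1:
  f(1.030000) = -0.940441
  f(2.020000) = 0.723098
  x_2 = 2.020000 - 0.723098×(2.020000 - 1.030000)/(0.723098 - (-0.940441))
       = 1.589672
Iteration 2:
  f(2.020000) = 0.723098
  f(1.589672) = 0.053200
  x_3 = 1.589672 - 0.053200×(1.589672 - 2.020000)/(0.053200 - 0.723098)
       = 1.555498
Iteration 3:
  f(1.589672) = 0.053200
  f(1.555498) = -0.002707
  x_4 = 1.555498 - (-0.002707)×(1.555498 - 1.589672)/(-0.002707 - 0.053200)
       = 1.557152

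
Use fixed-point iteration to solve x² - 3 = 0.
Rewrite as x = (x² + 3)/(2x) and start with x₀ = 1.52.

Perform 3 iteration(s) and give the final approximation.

Equation: x² - 3 = 0
Fixed-point form: x = (x² + 3)/(2x)
x₀ = 1.52

x_1 = g(1.520000) = 1.746842
x_2 = g(1.746842) = 1.732113
x_3 = g(1.732113) = 1.732051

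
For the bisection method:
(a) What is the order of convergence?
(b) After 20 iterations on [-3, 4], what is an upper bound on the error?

(a) Bisection has linear (order 1) convergence; the error is halved each step.

(b) Error bound = (b-a)/2^n = (4 - (-3))/2^{20}
    = 7/2^{20}

(a) 1 (linear); (b) error ≤ 6.68e-06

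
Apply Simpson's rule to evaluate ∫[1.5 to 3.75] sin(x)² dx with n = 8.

f(x) = sin(x)²
a = 1.5, b = 3.75, n = 8
h = (b - a)/n = 0.281250

Simpson's rule: (h/3)[f(x₀) + 4f(x₁) + 2f(x₂) + ... + f(xₙ)]

x_0 = 1.5000, f(x_0) = 0.994996, coefficient = 1
x_1 = 1.7812, f(x_1) = 0.956359, coefficient = 4
x_2 = 2.0625, f(x_2) = 0.777095, coefficient = 2
x_3 = 2.3438, f(x_3) = 0.512443, coefficient = 4
x_4 = 2.6250, f(x_4) = 0.243957, coefficient = 2
x_5 = 2.9062, f(x_5) = 0.054371, coefficient = 4
x_6 = 3.1875, f(x_6) = 0.002106, coefficient = 2
x_7 = 3.4688, f(x_7) = 0.103267, coefficient = 4
x_8 = 3.7500, f(x_8) = 0.326682, coefficient = 1

I ≈ (0.281250/3) × 9.873759 = 0.925665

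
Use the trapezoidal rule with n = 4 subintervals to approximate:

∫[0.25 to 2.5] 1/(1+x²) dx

f(x) = 1/(1+x²)
a = 0.25, b = 2.5, n = 4
h = (b - a)/n = 0.562500

Trapezoidal rule: (h/2)[f(x₀) + 2f(x₁) + 2f(x₂) + ... + f(xₙ)]

x_0 = 0.2500, f(x_0) = 0.941176, coefficient = 1
x_1 = 0.8125, f(x_1) = 0.602353, coefficient = 2
x_2 = 1.3750, f(x_2) = 0.345946, coefficient = 2
x_3 = 1.9375, f(x_3) = 0.210353, coefficient = 2
x_4 = 2.5000, f(x_4) = 0.137931, coefficient = 1

I ≈ (0.562500/2) × 3.396412 = 0.955241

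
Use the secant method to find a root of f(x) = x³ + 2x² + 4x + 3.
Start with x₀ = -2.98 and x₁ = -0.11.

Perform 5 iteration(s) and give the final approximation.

f(x) = x³ + 2x² + 4x + 3
x₀ = -2.98, x₁ = -0.11

Secant formula: x_{n+1} = x_n - f(x_n)(x_n - x_{n-1})/(f(x_n) - f(x_{n-1}))

Iteration 1:
  f(-2.980000) = -17.622792
  f(-0.110000) = 2.582869
  x_2 = -0.110000 - 2.582869×(-0.110000 - (-2.980000))/(2.582869 - (-17.622792))
       = -0.476869
Iteration 2:
  f(-0.110000) = 2.582869
  f(-0.476869) = 1.438890
  x_3 = -0.476869 - 1.438890×(-0.476869 - (-0.110000))/(1.438890 - 2.582869)
       = -0.938315
Iteration 3:
  f(-0.476869) = 1.438890
  f(-0.938315) = 0.181485
  x_4 = -0.938315 - 0.181485×(-0.938315 - (-0.476869))/(0.181485 - 1.438890)
       = -1.004917
Iteration 4:
  f(-0.938315) = 0.181485
  f(-1.004917) = -0.014775
  x_5 = -1.004917 - (-0.014775)×(-1.004917 - (-0.938315))/(-0.014775 - 0.181485)
       = -0.999903
Iteration 5:
  f(-1.004917) = -0.014775
  f(-0.999903) = 0.000291
  x_6 = -0.999903 - 0.000291×(-0.999903 - (-1.004917))/(0.000291 - (-0.014775))
       = -1.000000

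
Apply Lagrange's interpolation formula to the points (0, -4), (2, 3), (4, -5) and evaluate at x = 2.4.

Lagrange interpolation formula:
P(x) = Σ yᵢ × Lᵢ(x)
where Lᵢ(x) = Π_{j≠i} (x - xⱼ)/(xᵢ - xⱼ)

L_0(2.4) = (2.4 - 2)/(0 - 2) × (2.4 - 4)/(0 - 4) = -0.080000
L_1(2.4) = (2.4 - 0)/(2 - 0) × (2.4 - 4)/(2 - 4) = 0.960000
L_2(2.4) = (2.4 - 0)/(4 - 0) × (2.4 - 2)/(4 - 2) = 0.120000

P(2.4) = (-4)×L_0(2.4) + 3×L_1(2.4) + (-5)×L_2(2.4)
P(2.4) = 2.600000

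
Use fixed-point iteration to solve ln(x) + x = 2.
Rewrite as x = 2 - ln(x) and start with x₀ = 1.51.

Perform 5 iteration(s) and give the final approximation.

Equation: ln(x) + x = 2
Fixed-point form: x = 2 - ln(x)
x₀ = 1.51

x_1 = g(1.510000) = 1.587890
x_2 = g(1.587890) = 1.537594
x_3 = g(1.537594) = 1.569781
x_4 = g(1.569781) = 1.549064
x_5 = g(1.549064) = 1.562349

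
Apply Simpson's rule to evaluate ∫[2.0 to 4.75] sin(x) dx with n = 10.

f(x) = sin(x)
a = 2.0, b = 4.75, n = 10
h = (b - a)/n = 0.275000

Simpson's rule: (h/3)[f(x₀) + 4f(x₁) + 2f(x₂) + ... + f(xₙ)]

x_0 = 2.0000, f(x_0) = 0.909297, coefficient = 1
x_1 = 2.2750, f(x_1) = 0.762127, coefficient = 4
x_2 = 2.5500, f(x_2) = 0.557684, coefficient = 2
x_3 = 2.8250, f(x_3) = 0.311330, coefficient = 4
x_4 = 3.1000, f(x_4) = 0.041581, coefficient = 2
x_5 = 3.3750, f(x_5) = -0.231294, coefficient = 4
x_6 = 3.6500, f(x_6) = -0.486787, coefficient = 2
x_7 = 3.9250, f(x_7) = -0.705698, coefficient = 4
x_8 = 4.2000, f(x_8) = -0.871576, coefficient = 2
x_9 = 4.4750, f(x_9) = -0.971955, coefficient = 4
x_10 = 4.7500, f(x_10) = -0.999293, coefficient = 1

I ≈ (0.275000/3) × -4.950148 = -0.453764
Exact value: -0.453749
Error: 0.000015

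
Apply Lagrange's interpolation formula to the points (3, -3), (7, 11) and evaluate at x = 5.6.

Lagrange interpolation formula:
P(x) = Σ yᵢ × Lᵢ(x)
where Lᵢ(x) = Π_{j≠i} (x - xⱼ)/(xᵢ - xⱼ)

L_0(5.6) = (5.6 - 7)/(3 - 7) = 0.350000
L_1(5.6) = (5.6 - 3)/(7 - 3) = 0.650000

P(5.6) = (-3)×L_0(5.6) + 11×L_1(5.6)
P(5.6) = 6.100000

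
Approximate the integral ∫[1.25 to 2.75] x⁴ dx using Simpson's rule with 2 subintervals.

f(x) = x⁴
a = 1.25, b = 2.75, n = 2
h = (b - a)/n = 0.750000

Simpson's rule: (h/3)[f(x₀) + 4f(x₁) + 2f(x₂) + ... + f(xₙ)]

x_0 = 1.2500, f(x_0) = 2.441406, coefficient = 1
x_1 = 2.0000, f(x_1) = 16.000000, coefficient = 4
x_2 = 2.7500, f(x_2) = 57.191406, coefficient = 1

I ≈ (0.750000/3) × 123.632812 = 30.908203
Exact value: 30.844922
Error: 0.063281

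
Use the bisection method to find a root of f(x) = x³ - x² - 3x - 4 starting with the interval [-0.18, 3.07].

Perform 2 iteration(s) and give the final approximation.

f(x) = x³ - x² - 3x - 4
Initial interval: [-0.18, 3.07]

Iteration 1:
  c_1 = (-0.180000 + 3.070000)/2 = 1.445000
  f(c_1) = f(1.445000) = -7.405829
  f(a) × f(c) ≥ 0, new interval: [1.445000, 3.070000]
Iteration 2:
  c_2 = (1.445000 + 3.070000)/2 = 2.257500
  f(c_2) = f(2.257500) = -4.363895
  f(a) × f(c) ≥ 0, new interval: [2.257500, 3.070000]

After 2 iteration(s), the approximation is c_2 = 2.257500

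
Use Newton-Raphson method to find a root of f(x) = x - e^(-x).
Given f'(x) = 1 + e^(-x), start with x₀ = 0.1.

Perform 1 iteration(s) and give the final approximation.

f(x) = x - e^(-x)
f'(x) = 1 + e^(-x)
x₀ = 0.1

Newton-Raphson formula: x_{n+1} = x_n - f(x_n)/f'(x_n)

Iteration 1:
  f(0.100000) = -0.804837
  f'(0.100000) = 1.904837
  x_1 = 0.100000 - (-0.804837)/1.904837 = 0.522523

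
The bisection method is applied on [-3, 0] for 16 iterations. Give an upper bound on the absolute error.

Bisection error bound: |error| ≤ (b-a)/2^n
|error| ≤ (0 - (-3))/2^16 = 3/2^16
|error| ≤ 0.0000457764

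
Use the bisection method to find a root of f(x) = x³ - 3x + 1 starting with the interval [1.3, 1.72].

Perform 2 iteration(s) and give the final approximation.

f(x) = x³ - 3x + 1
Initial interval: [1.3, 1.72]

Iteration 1:
  c_1 = (1.300000 + 1.720000)/2 = 1.510000
  f(c_1) = f(1.510000) = -0.087049
  f(a) × f(c) ≥ 0, new interval: [1.510000, 1.720000]
Iteration 2:
  c_2 = (1.510000 + 1.720000)/2 = 1.615000
  f(c_2) = f(1.615000) = 0.367283
  f(a) × f(c) < 0, new interval: [1.510000, 1.615000]

After 2 iteration(s), the approximation is c_2 = 1.615000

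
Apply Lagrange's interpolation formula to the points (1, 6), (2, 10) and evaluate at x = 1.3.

Lagrange interpolation formula:
P(x) = Σ yᵢ × Lᵢ(x)
where Lᵢ(x) = Π_{j≠i} (x - xⱼ)/(xᵢ - xⱼ)

L_0(1.3) = (1.3 - 2)/(1 - 2) = 0.700000
L_1(1.3) = (1.3 - 1)/(2 - 1) = 0.300000

P(1.3) = 6×L_0(1.3) + 10×L_1(1.3)
P(1.3) = 7.200000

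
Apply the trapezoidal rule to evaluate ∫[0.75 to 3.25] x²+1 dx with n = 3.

f(x) = x²+1
a = 0.75, b = 3.25, n = 3
h = (b - a)/n = 0.833333

Trapezoidal rule: (h/2)[f(x₀) + 2f(x₁) + 2f(x₂) + ... + f(xₙ)]

x_0 = 0.7500, f(x_0) = 1.562500, coefficient = 1
x_1 = 1.5833, f(x_1) = 3.506944, coefficient = 2
x_2 = 2.4167, f(x_2) = 6.840278, coefficient = 2
x_3 = 3.2500, f(x_3) = 11.562500, coefficient = 1

I ≈ (0.833333/2) × 33.819444 = 14.091435
Exact value: 13.802083
Error: 0.289352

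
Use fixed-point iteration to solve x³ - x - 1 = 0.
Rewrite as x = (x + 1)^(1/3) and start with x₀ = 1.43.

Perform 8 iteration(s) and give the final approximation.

Equation: x³ - x - 1 = 0
Fixed-point form: x = (x + 1)^(1/3)
x₀ = 1.43

x_1 = g(1.430000) = 1.344421
x_2 = g(1.344421) = 1.328450
x_3 = g(1.328450) = 1.325426
x_4 = g(1.325426) = 1.324853
x_5 = g(1.324853) = 1.324744
x_6 = g(1.324744) = 1.324723
x_7 = g(1.324723) = 1.324719
x_8 = g(1.324719) = 1.324718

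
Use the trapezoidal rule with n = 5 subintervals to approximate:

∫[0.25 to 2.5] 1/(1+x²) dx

f(x) = 1/(1+x²)
a = 0.25, b = 2.5, n = 5
h = (b - a)/n = 0.450000

Trapezoidal rule: (h/2)[f(x₀) + 2f(x₁) + 2f(x₂) + ... + f(xₙ)]

x_0 = 0.2500, f(x_0) = 0.941176, coefficient = 1
x_1 = 0.7000, f(x_1) = 0.671141, coefficient = 2
x_2 = 1.1500, f(x_2) = 0.430571, coefficient = 2
x_3 = 1.6000, f(x_3) = 0.280899, coefficient = 2
x_4 = 2.0500, f(x_4) = 0.192215, coefficient = 2
x_5 = 2.5000, f(x_5) = 0.137931, coefficient = 1

I ≈ (0.450000/2) × 4.228759 = 0.951471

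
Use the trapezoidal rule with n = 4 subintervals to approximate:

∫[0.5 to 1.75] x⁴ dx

f(x) = x⁴
a = 0.5, b = 1.75, n = 4
h = (b - a)/n = 0.312500

Trapezoidal rule: (h/2)[f(x₀) + 2f(x₁) + 2f(x₂) + ... + f(xₙ)]

x_0 = 0.5000, f(x_0) = 0.062500, coefficient = 1
x_1 = 0.8125, f(x_1) = 0.435806, coefficient = 2
x_2 = 1.1250, f(x_2) = 1.601807, coefficient = 2
x_3 = 1.4375, f(x_3) = 4.270035, coefficient = 2
x_4 = 1.7500, f(x_4) = 9.378906, coefficient = 1

I ≈ (0.312500/2) × 22.056702 = 3.446360
Exact value: 3.276367
Error: 0.169992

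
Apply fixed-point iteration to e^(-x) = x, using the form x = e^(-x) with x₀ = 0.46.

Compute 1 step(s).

Equation: e^(-x) = x
Fixed-point form: x = e^(-x)
x₀ = 0.46

x_1 = g(0.460000) = 0.631284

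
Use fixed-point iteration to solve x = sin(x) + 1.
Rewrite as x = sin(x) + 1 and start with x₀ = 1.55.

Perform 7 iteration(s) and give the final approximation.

Equation: x = sin(x) + 1
Fixed-point form: x = sin(x) + 1
x₀ = 1.55

x_1 = g(1.550000) = 1.999784
x_2 = g(1.999784) = 1.909387
x_3 = g(1.909387) = 1.943224
x_4 = g(1.943224) = 1.931447
x_5 = g(1.931447) = 1.935667
x_6 = g(1.935667) = 1.934170
x_7 = g(1.934170) = 1.934703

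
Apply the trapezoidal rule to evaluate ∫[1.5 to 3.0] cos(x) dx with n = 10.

f(x) = cos(x)
a = 1.5, b = 3.0, n = 10
h = (b - a)/n = 0.150000

Trapezoidal rule: (h/2)[f(x₀) + 2f(x₁) + 2f(x₂) + ... + f(xₙ)]

x_0 = 1.5000, f(x_0) = 0.070737, coefficient = 1
x_1 = 1.6500, f(x_1) = -0.079121, coefficient = 2
x_2 = 1.8000, f(x_2) = -0.227202, coefficient = 2
x_3 = 1.9500, f(x_3) = -0.370181, coefficient = 2
x_4 = 2.1000, f(x_4) = -0.504846, coefficient = 2
x_5 = 2.2500, f(x_5) = -0.628174, coefficient = 2
x_6 = 2.4000, f(x_6) = -0.737394, coefficient = 2
x_7 = 2.5500, f(x_7) = -0.830054, coefficient = 2
x_8 = 2.7000, f(x_8) = -0.904072, coefficient = 2
x_9 = 2.8500, f(x_9) = -0.957787, coefficient = 2
x_10 = 3.0000, f(x_10) = -0.989992, coefficient = 1

I ≈ (0.150000/2) × -11.396916 = -0.854769
Exact value: -0.856375
Error: 0.001606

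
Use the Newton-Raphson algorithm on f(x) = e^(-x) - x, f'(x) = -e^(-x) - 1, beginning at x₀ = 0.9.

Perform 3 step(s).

f(x) = e^(-x) - x
f'(x) = -e^(-x) - 1
x₀ = 0.9

Newton-Raphson formula: x_{n+1} = x_n - f(x_n)/f'(x_n)

Iteration 1:
  f(0.900000) = -0.493430
  f'(0.900000) = -1.406570
  x_1 = 0.900000 - (-0.493430)/(-1.406570) = 0.549196
Iteration 2:
  f(0.549196) = 0.028218
  f'(0.549196) = -1.577414
  x_2 = 0.549196 - 0.028218/(-1.577414) = 0.567085
Iteration 3:
  f(0.567085) = 0.000092
  f'(0.567085) = -1.567177
  x_3 = 0.567085 - 0.000092/(-1.567177) = 0.567143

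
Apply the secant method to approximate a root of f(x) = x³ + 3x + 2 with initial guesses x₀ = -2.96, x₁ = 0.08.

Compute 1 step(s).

f(x) = x³ + 3x + 2
x₀ = -2.96, x₁ = 0.08

Secant formula: x_{n+1} = x_n - f(x_n)(x_n - x_{n-1})/(f(x_n) - f(x_{n-1}))

Iteration 1:
  f(-2.960000) = -32.814336
  f(0.080000) = 2.240512
  x_2 = 0.080000 - 2.240512×(0.080000 - (-2.960000))/(2.240512 - (-32.814336))
       = -0.114300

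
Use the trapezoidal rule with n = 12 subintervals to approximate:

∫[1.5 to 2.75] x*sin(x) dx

f(x) = x*sin(x)
a = 1.5, b = 2.75, n = 12
h = (b - a)/n = 0.104167

Trapezoidal rule: (h/2)[f(x₀) + 2f(x₁) + 2f(x₂) + ... + f(xₙ)]

x_0 = 1.5000, f(x_0) = 1.496242, coefficient = 1
x_1 = 1.6042, f(x_1) = 1.603274, coefficient = 2
x_2 = 1.7083, f(x_2) = 1.692201, coefficient = 2
x_3 = 1.8125, f(x_3) = 1.759814, coefficient = 2
x_4 = 1.9167, f(x_4) = 1.803163, coefficient = 2
x_5 = 2.0208, f(x_5) = 1.819621, coefficient = 2
x_6 = 2.1250, f(x_6) = 1.806930, coefficient = 2
x_7 = 2.2292, f(x_7) = 1.763249, coefficient = 2
x_8 = 2.3333, f(x_8) = 1.687200, coefficient = 2
x_9 = 2.4375, f(x_9) = 1.577897, coefficient = 2
x_10 = 2.5417, f(x_10) = 1.434978, coefficient = 2
x_11 = 2.6458, f(x_11) = 1.258622, coefficient = 2
x_12 = 2.7500, f(x_12) = 1.049568, coefficient = 1

I ≈ (0.104167/2) × 38.959707 = 2.029151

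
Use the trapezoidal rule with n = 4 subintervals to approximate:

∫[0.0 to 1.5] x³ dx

f(x) = x³
a = 0.0, b = 1.5, n = 4
h = (b - a)/n = 0.375000

Trapezoidal rule: (h/2)[f(x₀) + 2f(x₁) + 2f(x₂) + ... + f(xₙ)]

x_0 = 0.0000, f(x_0) = 0.000000, coefficient = 1
x_1 = 0.3750, f(x_1) = 0.052734, coefficient = 2
x_2 = 0.7500, f(x_2) = 0.421875, coefficient = 2
x_3 = 1.1250, f(x_3) = 1.423828, coefficient = 2
x_4 = 1.5000, f(x_4) = 3.375000, coefficient = 1

I ≈ (0.375000/2) × 7.171875 = 1.344727
Exact value: 1.265625
Error: 0.079102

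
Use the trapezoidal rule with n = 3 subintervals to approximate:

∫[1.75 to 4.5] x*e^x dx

f(x) = x*e^x
a = 1.75, b = 4.5, n = 3
h = (b - a)/n = 0.916667

Trapezoidal rule: (h/2)[f(x₀) + 2f(x₁) + 2f(x₂) + ... + f(xₙ)]

x_0 = 1.7500, f(x_0) = 10.070555, coefficient = 1
x_1 = 2.6667, f(x_1) = 38.378443, coefficient = 2
x_2 = 3.5833, f(x_2) = 128.976059, coefficient = 2
x_3 = 4.5000, f(x_3) = 405.077091, coefficient = 1

I ≈ (0.916667/2) × 749.856650 = 343.684298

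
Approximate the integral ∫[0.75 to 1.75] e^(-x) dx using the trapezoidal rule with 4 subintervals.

f(x) = e^(-x)
a = 0.75, b = 1.75, n = 4
h = (b - a)/n = 0.250000

Trapezoidal rule: (h/2)[f(x₀) + 2f(x₁) + 2f(x₂) + ... + f(xₙ)]

x_0 = 0.7500, f(x_0) = 0.472367, coefficient = 1
x_1 = 1.0000, f(x_1) = 0.367879, coefficient = 2
x_2 = 1.2500, f(x_2) = 0.286505, coefficient = 2
x_3 = 1.5000, f(x_3) = 0.223130, coefficient = 2
x_4 = 1.7500, f(x_4) = 0.173774, coefficient = 1

I ≈ (0.250000/2) × 2.401169 = 0.300146
Exact value: 0.298593
Error: 0.001554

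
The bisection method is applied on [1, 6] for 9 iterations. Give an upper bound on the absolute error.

Bisection error bound: |error| ≤ (b-a)/2^n
|error| ≤ (6 - 1)/2^9 = 5/2^9
|error| ≤ 0.0097656250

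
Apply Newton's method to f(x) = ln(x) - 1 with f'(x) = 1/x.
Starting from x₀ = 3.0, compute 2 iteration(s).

f(x) = ln(x) - 1
f'(x) = 1/x
x₀ = 3.0

Newton-Raphson formula: x_{n+1} = x_n - f(x_n)/f'(x_n)

Iteration 1:
  f(3.000000) = 0.098612
  f'(3.000000) = 0.333333
  x_1 = 3.000000 - 0.098612/0.333333 = 2.704163
Iteration 2:
  f(2.704163) = -0.005208
  f'(2.704163) = 0.369800
  x_2 = 2.704163 - (-0.005208)/0.369800 = 2.718245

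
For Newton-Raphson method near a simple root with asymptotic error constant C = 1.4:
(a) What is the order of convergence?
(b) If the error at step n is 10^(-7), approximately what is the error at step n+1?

(a) Newton-Raphson has quadratic (order 2) convergence near simple roots.
    This means |e_{n+1}| ≈ C|e_n|².

(b) With |e_n| = 10^(-7) and C = 1.4:
    |e_{n+1}| ≈ 1.4 × (10^(-7))² = 1.4 × 10^(-14)

(a) 2 (quadratic); (b) |e_{n+1}| ≈ 1.400e-14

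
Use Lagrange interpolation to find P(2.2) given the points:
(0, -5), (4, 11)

Lagrange interpolation formula:
P(x) = Σ yᵢ × Lᵢ(x)
where Lᵢ(x) = Π_{j≠i} (x - xⱼ)/(xᵢ - xⱼ)

L_0(2.2) = (2.2 - 4)/(0 - 4) = 0.450000
L_1(2.2) = (2.2 - 0)/(4 - 0) = 0.550000

P(2.2) = (-5)×L_0(2.2) + 11×L_1(2.2)
P(2.2) = 3.800000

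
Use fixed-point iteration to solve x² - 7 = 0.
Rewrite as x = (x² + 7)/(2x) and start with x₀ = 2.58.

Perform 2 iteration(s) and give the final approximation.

Equation: x² - 7 = 0
Fixed-point form: x = (x² + 7)/(2x)
x₀ = 2.58

x_1 = g(2.580000) = 2.646589
x_2 = g(2.646589) = 2.645751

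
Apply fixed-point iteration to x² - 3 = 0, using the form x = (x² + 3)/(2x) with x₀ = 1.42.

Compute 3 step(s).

Equation: x² - 3 = 0
Fixed-point form: x = (x² + 3)/(2x)
x₀ = 1.42

x_1 = g(1.420000) = 1.766338
x_2 = g(1.766338) = 1.732384
x_3 = g(1.732384) = 1.732051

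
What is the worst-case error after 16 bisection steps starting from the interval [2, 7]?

Bisection error bound: |error| ≤ (b-a)/2^n
|error| ≤ (7 - 2)/2^16 = 5/2^16
|error| ≤ 0.0000762939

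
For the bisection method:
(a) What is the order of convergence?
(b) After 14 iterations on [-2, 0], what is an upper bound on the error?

(a) Bisection has linear (order 1) convergence; the error is halved each step.

(b) Error bound = (b-a)/2^n = (0 - (-2))/2^{14}
    = 2/2^{14}

(a) 1 (linear); (b) error ≤ 1.22e-04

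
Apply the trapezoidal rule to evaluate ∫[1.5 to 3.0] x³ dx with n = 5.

f(x) = x³
a = 1.5, b = 3.0, n = 5
h = (b - a)/n = 0.300000

Trapezoidal rule: (h/2)[f(x₀) + 2f(x₁) + 2f(x₂) + ... + f(xₙ)]

x_0 = 1.5000, f(x_0) = 3.375000, coefficient = 1
x_1 = 1.8000, f(x_1) = 5.832000, coefficient = 2
x_2 = 2.1000, f(x_2) = 9.261000, coefficient = 2
x_3 = 2.4000, f(x_3) = 13.824000, coefficient = 2
x_4 = 2.7000, f(x_4) = 19.683000, coefficient = 2
x_5 = 3.0000, f(x_5) = 27.000000, coefficient = 1

I ≈ (0.300000/2) × 127.575000 = 19.136250
Exact value: 18.984375
Error: 0.151875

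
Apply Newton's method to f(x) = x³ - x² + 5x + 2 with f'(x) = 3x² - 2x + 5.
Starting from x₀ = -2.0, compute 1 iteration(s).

f(x) = x³ - x² + 5x + 2
f'(x) = 3x² - 2x + 5
x₀ = -2.0

Newton-Raphson formula: x_{n+1} = x_n - f(x_n)/f'(x_n)

Iteration 1:
  f(-2.000000) = -20.000000
  f'(-2.000000) = 21.000000
  x_1 = -2.000000 - (-20.000000)/21.000000 = -1.047619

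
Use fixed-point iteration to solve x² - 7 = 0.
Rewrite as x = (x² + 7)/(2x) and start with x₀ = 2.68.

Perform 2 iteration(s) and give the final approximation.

Equation: x² - 7 = 0
Fixed-point form: x = (x² + 7)/(2x)
x₀ = 2.68

x_1 = g(2.680000) = 2.645970
x_2 = g(2.645970) = 2.645751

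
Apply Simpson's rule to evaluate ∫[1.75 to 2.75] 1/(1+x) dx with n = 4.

f(x) = 1/(1+x)
a = 1.75, b = 2.75, n = 4
h = (b - a)/n = 0.250000

Simpson's rule: (h/3)[f(x₀) + 4f(x₁) + 2f(x₂) + ... + f(xₙ)]

x_0 = 1.7500, f(x_0) = 0.363636, coefficient = 1
x_1 = 2.0000, f(x_1) = 0.333333, coefficient = 4
x_2 = 2.2500, f(x_2) = 0.307692, coefficient = 2
x_3 = 2.5000, f(x_3) = 0.285714, coefficient = 4
x_4 = 2.7500, f(x_4) = 0.266667, coefficient = 1

I ≈ (0.250000/3) × 3.721878 = 0.310157
Exact value: 0.310155
Error: 0.000002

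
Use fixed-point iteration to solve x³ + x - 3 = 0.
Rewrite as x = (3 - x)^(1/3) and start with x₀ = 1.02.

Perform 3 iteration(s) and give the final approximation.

Equation: x³ + x - 3 = 0
Fixed-point form: x = (3 - x)^(1/3)
x₀ = 1.02

x_1 = g(1.020000) = 1.255707
x_2 = g(1.255707) = 1.203760
x_3 = g(1.203760) = 1.215593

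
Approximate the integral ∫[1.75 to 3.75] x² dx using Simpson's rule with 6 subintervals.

f(x) = x²
a = 1.75, b = 3.75, n = 6
h = (b - a)/n = 0.333333

Simpson's rule: (h/3)[f(x₀) + 4f(x₁) + 2f(x₂) + ... + f(xₙ)]

x_0 = 1.7500, f(x_0) = 3.062500, coefficient = 1
x_1 = 2.0833, f(x_1) = 4.340278, coefficient = 4
x_2 = 2.4167, f(x_2) = 5.840278, coefficient = 2
x_3 = 2.7500, f(x_3) = 7.562500, coefficient = 4
x_4 = 3.0833, f(x_4) = 9.506944, coefficient = 2
x_5 = 3.4167, f(x_5) = 11.673611, coefficient = 4
x_6 = 3.7500, f(x_6) = 14.062500, coefficient = 1

I ≈ (0.333333/3) × 142.125000 = 15.791667
Exact value: 15.791667
Error: 0.000000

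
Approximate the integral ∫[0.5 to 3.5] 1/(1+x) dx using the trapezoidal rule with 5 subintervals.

f(x) = 1/(1+x)
a = 0.5, b = 3.5, n = 5
h = (b - a)/n = 0.600000

Trapezoidal rule: (h/2)[f(x₀) + 2f(x₁) + 2f(x₂) + ... + f(xₙ)]

x_0 = 0.5000, f(x_0) = 0.666667, coefficient = 1
x_1 = 1.1000, f(x_1) = 0.476190, coefficient = 2
x_2 = 1.7000, f(x_2) = 0.370370, coefficient = 2
x_3 = 2.3000, f(x_3) = 0.303030, coefficient = 2
x_4 = 2.9000, f(x_4) = 0.256410, coefficient = 2
x_5 = 3.5000, f(x_5) = 0.222222, coefficient = 1

I ≈ (0.600000/2) × 3.700892 = 1.110268
Exact value: 1.098612
Error: 0.011655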